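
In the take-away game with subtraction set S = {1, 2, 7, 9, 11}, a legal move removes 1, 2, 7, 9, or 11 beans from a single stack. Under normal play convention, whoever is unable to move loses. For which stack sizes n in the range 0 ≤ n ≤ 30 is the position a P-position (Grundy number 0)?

n :  0  1  2  3  4  5  6  7  8  9 10 11 12 13 14 15 16 17 18 19 20 21 22 23 24 25 26 27 28 29 30
G :  0  1  2  0  1  2  0  1  2  3  4  5  3  4  5  3  0  1  2  0  1  2  0  1  2  3  4  5  3  4  5
P-positions are exactly the n with G(n) = 0.

0, 3, 6, 16, 19, 22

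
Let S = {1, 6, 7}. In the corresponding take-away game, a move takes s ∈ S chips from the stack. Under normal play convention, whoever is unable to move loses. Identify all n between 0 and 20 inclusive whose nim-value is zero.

0, 2, 4, 12, 14, 16

n :  0  1  2  3  4  5  6  7  8  9 10 11 12 13 14 15 16 17 18 19 20
G :  0  1  0  1  0  1  2  3  2  3  2  3  0  1  0  1  0  1  2  3  2
P-positions are exactly the n with G(n) = 0.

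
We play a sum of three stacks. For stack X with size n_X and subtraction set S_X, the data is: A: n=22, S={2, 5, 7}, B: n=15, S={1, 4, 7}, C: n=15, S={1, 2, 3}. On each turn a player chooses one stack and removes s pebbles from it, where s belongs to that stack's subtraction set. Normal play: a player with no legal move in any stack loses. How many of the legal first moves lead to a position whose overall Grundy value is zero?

2

Stack A, S = {2, 5, 7}:
G(0) = 0
G(1) = mex{} = 0
G(2) = mex{0} = 1
G(3) = mex{0} = 1
G(4) = mex{1} = 0
G(5) = mex{1,0} = 2
G(6) = mex{0,0} = 1
G(7) = mex{2,1,0} = 3
G(8) = mex{1,1,0} = 2
G(9) = mex{3,0,1} = 2
G(10) = mex{2,2,1} = 0
G(11) = mex{2,1,0} = 3
G(12) = mex{0,3,2} = 1
G(13) = mex{3,2,1} = 0
G(14) = mex{1,2,3} = 0
G(15) = mex{0,0,2} = 1
G(16) = mex{0,3,2} = 1
G(17) = mex{1,1,0} = 2
G(18) = mex{1,0,3} = 2
G(19) = mex{2,0,1} = 3
G(20) = mex{2,1,0} = 3
G(21) = mex{3,1,0} = 2
G(22) = mex{3,2,1} = 0
G_A(22) = 0.
Stack B, S = {1, 4, 7}:
G(0) = 0
G(1) = mex{0} = 1
G(2) = mex{1} = 0
G(3) = mex{0} = 1
G(4) = mex{1,0} = 2
G(5) = mex{2,1} = 0
G(6) = mex{0,0} = 1
G(7) = mex{1,1,0} = 2
G(8) = mex{2,2,1} = 0
G(9) = mex{0,0,0} = 1
G(10) = mex{1,1,1} = 0
G(11) = mex{0,2,2} = 1
G(12) = mex{1,0,0} = 2
G(13) = mex{2,1,1} = 0
G(14) = mex{0,0,2} = 1
G(15) = mex{1,1,0} = 2
G_B(15) = 2.
Stack C, S = {1, 2, 3}:
G(0) = 0
G(1) = mex{0} = 1
G(2) = mex{1,0} = 2
G(3) = mex{2,1,0} = 3
G(4) = mex{3,2,1} = 0
G(5) = mex{0,3,2} = 1
G(6) = mex{1,0,3} = 2
G(7) = mex{2,1,0} = 3
G(8) = mex{3,2,1} = 0
G(9) = mex{0,3,2} = 1
G(10) = mex{1,0,3} = 2
G(11) = mex{2,1,0} = 3
G(12) = mex{3,2,1} = 0
G(13) = mex{0,3,2} = 1
G(14) = mex{1,0,3} = 2
G(15) = mex{2,1,0} = 3
G_C(15) = 3.
Combined Grundy value = 0 ⊕ 2 ⊕ 3 = 1.
A winning move leaves total XOR = 0, i.e. changes one component's Grundy value g to g ⊕ X where X is the current total.
Stack A: need g' = 0⊕1 = 1. Options: 22−2→G=3, 22−5→G=2, 22−7→G=1. Hits: 1.
Stack B: need g' = 2⊕1 = 3. Options: 15−1→G=1, 15−4→G=1, 15−7→G=0. Hits: 0.
Stack C: need g' = 3⊕1 = 2. Options: 15−1→G=2, 15−2→G=1, 15−3→G=0. Hits: 1.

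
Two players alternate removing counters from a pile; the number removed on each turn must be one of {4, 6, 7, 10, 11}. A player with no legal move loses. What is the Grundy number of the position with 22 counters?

n :  0  1  2  3  4  5  6  7  8  9 10 11 12 13 14 15 16 17 18 19 20 21 22
G :  0  0  0  0  1  1  1  1  2  2  2  2  3  3  3  0  0  0  0  1  1  1  1

1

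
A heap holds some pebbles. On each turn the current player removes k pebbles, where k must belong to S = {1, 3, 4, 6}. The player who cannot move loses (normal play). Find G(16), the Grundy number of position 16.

0

G(0) = 0
G(1) = mex{0} = 1
G(2) = mex{1} = 0
G(3) = mex{0,0} = 1
G(4) = mex{1,1,0} = 2
G(5) = mex{2,0,1} = 3
G(6) = mex{3,1,0,0} = 2
G(7) = mex{2,2,1,1} = 0
G(8) = mex{0,3,2,0} = 1
G(9) = mex{1,2,3,1} = 0
G(10) = mex{0,0,2,2} = 1
G(11) = mex{1,1,0,3} = 2
G(12) = mex{2,0,1,2} = 3
G(13) = mex{3,1,0,0} = 2
G(14) = mex{2,2,1,1} = 0
G(15) = mex{0,3,2,0} = 1
G(16) = mex{1,2,3,1} = 0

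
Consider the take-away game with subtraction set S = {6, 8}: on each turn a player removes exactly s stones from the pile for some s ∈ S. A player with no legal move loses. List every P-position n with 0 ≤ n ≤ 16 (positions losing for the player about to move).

0, 1, 2, 3, 4, 5, 14, 15, 16

n :  0  1  2  3  4  5  6  7  8  9 10 11 12 13 14 15 16
G :  0  0  0  0  0  0  1  1  1  1  1  1  2  2  0  0  0
P-positions are exactly the n with G(n) = 0.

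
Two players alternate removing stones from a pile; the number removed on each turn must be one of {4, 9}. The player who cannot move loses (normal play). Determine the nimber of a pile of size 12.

1

G(0) = 0
G(1) = mex{} = 0
G(2) = mex{} = 0
G(3) = mex{} = 0
G(4) = mex{0} = 1
G(5) = mex{0} = 1
G(6) = mex{0} = 1
G(7) = mex{0} = 1
G(8) = mex{1} = 0
G(9) = mex{1,0} = 2
G(10) = mex{1,0} = 2
G(11) = mex{1,0} = 2
G(12) = mex{0,0} = 1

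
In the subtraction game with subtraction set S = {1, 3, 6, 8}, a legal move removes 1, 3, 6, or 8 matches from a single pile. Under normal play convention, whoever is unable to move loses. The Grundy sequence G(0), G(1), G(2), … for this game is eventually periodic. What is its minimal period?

G(0) = 0
G(1) = mex{0} = 1
G(2) = mex{1} = 0
G(3) = mex{0,0} = 1
G(4) = mex{1,1} = 0
G(5) = mex{0,0} = 1
G(6) = mex{1,1,0} = 2
G(7) = mex{2,0,1} = 3
G(8) = mex{3,1,0,0} = 2
G(9) = mex{2,2,1,1} = 0
G(10) = mex{0,3,0,0} = 1
G(11) = mex{1,2,1,1} = 0
G(12) = mex{0,0,2,0} = 1
G(13) = mex{1,1,3,1} = 0
G(14) = mex{0,0,2,2} = 1
G(15) = mex{1,1,0,3} = 2
G(16) = mex{2,0,1,2} = 3
G(17) = mex{3,1,0,0} = 2
G(18) = mex{2,2,1,1} = 0
G(19) = mex{0,3,0,0} = 1
G(n+9) = G(n) holds for n = 0,…,7 (a full window of length max(S) = 8), so the sequence is purely periodic with period 9.

9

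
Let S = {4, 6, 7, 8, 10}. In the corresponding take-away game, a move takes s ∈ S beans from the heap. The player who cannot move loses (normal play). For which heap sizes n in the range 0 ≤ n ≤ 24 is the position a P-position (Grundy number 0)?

0, 1, 2, 3, 14, 15, 16, 17

n :  0  1  2  3  4  5  6  7  8  9 10 11 12 13 14 15 16 17 18 19 20 21 22 23 24
G :  0  0  0  0  1  1  1  1  2  2  2  2  3  3  0  0  0  0  1  1  1  1  2  2  2
P-positions are exactly the n with G(n) = 0.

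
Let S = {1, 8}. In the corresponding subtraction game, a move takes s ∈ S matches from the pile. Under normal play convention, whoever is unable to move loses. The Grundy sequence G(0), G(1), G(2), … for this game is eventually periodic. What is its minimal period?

9

n :  0  1  2  3  4  5  6  7  8  9 10 11 12 13 14 15 16 17 18 19
G :  0  1  0  1  0  1  0  1  2  0  1  0  1  0  1  0  1  2  0  1
G(n+9) = G(n) holds for n = 0,…,7 (a full window of length max(S) = 8), so the sequence is purely periodic with period 9.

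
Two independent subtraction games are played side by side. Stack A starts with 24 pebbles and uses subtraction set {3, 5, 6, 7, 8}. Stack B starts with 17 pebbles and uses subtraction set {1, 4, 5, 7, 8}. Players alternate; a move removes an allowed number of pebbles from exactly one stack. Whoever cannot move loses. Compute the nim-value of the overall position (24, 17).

2

Stack A, S = {3, 5, 6, 7, 8}:
G(0) = 0
G(1) = mex{} = 0
G(2) = mex{} = 0
G(3) = mex{0} = 1
G(4) = mex{0} = 1
G(5) = mex{0,0} = 1
G(6) = mex{1,0,0} = 2
G(7) = mex{1,0,0,0} = 2
G(8) = mex{1,1,0,0,0} = 2
G(9) = mex{2,1,1,0,0} = 3
G(10) = mex{2,1,1,1,0} = 3
G(11) = mex{2,2,1,1,1} = 0
G(12) = mex{3,2,2,1,1} = 0
G(13) = mex{3,2,2,2,1} = 0
G(14) = mex{0,3,2,2,2} = 1
G(15) = mex{0,3,3,2,2} = 1
G(16) = mex{0,0,3,3,2} = 1
G(17) = mex{1,0,0,3,3} = 2
G(18) = mex{1,0,0,0,3} = 2
G(19) = mex{1,1,0,0,0} = 2
G(20) = mex{2,1,1,0,0} = 3
G(21) = mex{2,1,1,1,0} = 3
G(22) = mex{2,2,1,1,1} = 0
G(23) = mex{3,2,2,1,1} = 0
G(24) = mex{3,2,2,2,1} = 0
G_A(24) = 0.
Stack B, S = {1, 4, 5, 7, 8}:
G(0) = 0
G(1) = mex{0} = 1
G(2) = mex{1} = 0
G(3) = mex{0} = 1
G(4) = mex{1,0} = 2
G(5) = mex{2,1,0} = 3
G(6) = mex{3,0,1} = 2
G(7) = mex{2,1,0,0} = 3
G(8) = mex{3,2,1,1,0} = 4
G(9) = mex{4,3,2,0,1} = 5
G(10) = mex{5,2,3,1,0} = 4
G(11) = mex{4,3,2,2,1} = 0
G(12) = mex{0,4,3,3,2} = 1
G(13) = mex{1,5,4,2,3} = 0
G(14) = mex{0,4,5,3,2} = 1
G(15) = mex{1,0,4,4,3} = 2
G(16) = mex{2,1,0,5,4} = 3
G(17) = mex{3,0,1,4,5} = 2
G_B(17) = 2.
Combined Grundy value = 0 ⊕ 2 = 2.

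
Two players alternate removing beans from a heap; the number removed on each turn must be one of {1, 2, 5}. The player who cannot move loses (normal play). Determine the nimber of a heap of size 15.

0

n :  0  1  2  3  4  5  6  7  8  9 10 11 12 13 14 15
G :  0  1  2  0  1  2  0  1  2  0  1  2  0  1  2  0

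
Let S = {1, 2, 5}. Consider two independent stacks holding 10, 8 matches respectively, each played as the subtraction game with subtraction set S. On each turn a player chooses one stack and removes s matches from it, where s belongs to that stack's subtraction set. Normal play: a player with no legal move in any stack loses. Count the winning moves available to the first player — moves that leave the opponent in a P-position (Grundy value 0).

All stacks use S = {1, 2, 5}:
n :  0  1  2  3  4  5  6  7  8  9 10
G :  0  1  2  0  1  2  0  1  2  0  1
Stack A: G(10) = 1.
Stack B: G(8) = 2.
Combined Grundy value = 1 ⊕ 2 = 3.
A winning move leaves total XOR = 0, i.e. changes one component's Grundy value g to g ⊕ X where X is the current total.
Stack A: need g' = 1⊕3 = 2. Options: 10−1→G=0, 10−2→G=2, 10−5→G=2. Hits: 2.
Stack B: need g' = 2⊕3 = 1. Options: 8−1→G=1, 8−2→G=0, 8−5→G=0. Hits: 1.

3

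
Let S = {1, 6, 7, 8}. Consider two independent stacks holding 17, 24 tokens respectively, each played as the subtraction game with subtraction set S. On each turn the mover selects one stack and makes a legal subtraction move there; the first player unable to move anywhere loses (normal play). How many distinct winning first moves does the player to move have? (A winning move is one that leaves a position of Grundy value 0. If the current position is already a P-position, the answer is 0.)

All stacks use S = {1, 6, 7, 8}:
G(0) = 0
G(1) = mex{0} = 1
G(2) = mex{1} = 0
G(3) = mex{0} = 1
G(4) = mex{1} = 0
G(5) = mex{0} = 1
G(6) = mex{1,0} = 2
G(7) = mex{2,1,0} = 3
G(8) = mex{3,0,1,0} = 2
G(9) = mex{2,1,0,1} = 3
G(10) = mex{3,0,1,0} = 2
G(11) = mex{2,1,0,1} = 3
G(12) = mex{3,2,1,0} = 4
G(13) = mex{4,3,2,1} = 0
G(14) = mex{0,2,3,2} = 1
G(15) = mex{1,3,2,3} = 0
G(16) = mex{0,2,3,2} = 1
G(17) = mex{1,3,2,3} = 0
G(18) = mex{0,4,3,2} = 1
G(19) = mex{1,0,4,3} = 2
G(20) = mex{2,1,0,4} = 3
G(21) = mex{3,0,1,0} = 2
G(22) = mex{2,1,0,1} = 3
G(23) = mex{3,0,1,0} = 2
G(24) = mex{2,1,0,1} = 3
Stack A: G(17) = 0.
Stack B: G(24) = 3.
Combined Grundy value = 0 ⊕ 3 = 3.
A winning move leaves total XOR = 0, i.e. changes one component's Grundy value g to g ⊕ X where X is the current total.
Stack A: need g' = 0⊕3 = 3. Options: 17−1→G=1, 17−6→G=3, 17−7→G=2, 17−8→G=3. Hits: 2.
Stack B: need g' = 3⊕3 = 0. Options: 24−1→G=2, 24−6→G=1, 24−7→G=0, 24−8→G=1. Hits: 1.

3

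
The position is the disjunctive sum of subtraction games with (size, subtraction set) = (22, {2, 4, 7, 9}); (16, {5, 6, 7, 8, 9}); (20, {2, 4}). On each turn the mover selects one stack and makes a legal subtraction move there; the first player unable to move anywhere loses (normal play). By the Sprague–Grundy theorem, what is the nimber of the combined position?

1

Stack A, S = {2, 4, 7, 9}:
n :  0  1  2  3  4  5  6  7  8  9 10 11 12 13 14 15 16 17 18 19 20 21 22
G :  0  0  1  1  2  2  0  3  1  4  2  0  0  1  1  2  2  0  3  1  4  2  0
G_A(22) = 0.
Stack B, S = {5, 6, 7, 8, 9}:
G(0) = 0
G(1) = mex{} = 0
G(2) = mex{} = 0
G(3) = mex{} = 0
G(4) = mex{} = 0
G(5) = mex{0} = 1
G(6) = mex{0,0} = 1
G(7) = mex{0,0,0} = 1
G(8) = mex{0,0,0,0} = 1
G(9) = mex{0,0,0,0,0} = 1
G(10) = mex{1,0,0,0,0} = 2
G(11) = mex{1,1,0,0,0} = 2
G(12) = mex{1,1,1,0,0} = 2
G(13) = mex{1,1,1,1,0} = 2
G(14) = mex{1,1,1,1,1} = 0
G(15) = mex{2,1,1,1,1} = 0
G(16) = mex{2,2,1,1,1} = 0
G_B(16) = 0.
Stack C, S = {2, 4}:
G(0) = 0
G(1) = mex{} = 0
G(2) = mex{0} = 1
G(3) = mex{0} = 1
G(4) = mex{1,0} = 2
G(5) = mex{1,0} = 2
G(6) = mex{2,1} = 0
G(7) = mex{2,1} = 0
G(8) = mex{0,2} = 1
G(9) = mex{0,2} = 1
G(10) = mex{1,0} = 2
G(11) = mex{1,0} = 2
G(12) = mex{2,1} = 0
G(13) = mex{2,1} = 0
G(14) = mex{0,2} = 1
G(15) = mex{0,2} = 1
G(16) = mex{1,0} = 2
G(17) = mex{1,0} = 2
G(18) = mex{2,1} = 0
G(19) = mex{2,1} = 0
G(20) = mex{0,2} = 1
G_C(20) = 1.
Combined Grundy value = 0 ⊕ 0 ⊕ 1 = 1.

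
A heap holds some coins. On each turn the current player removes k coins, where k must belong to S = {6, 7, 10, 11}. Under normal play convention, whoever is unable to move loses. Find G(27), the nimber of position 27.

1

n :  0  1  2  3  4  5  6  7  8  9 10 11 12 13 14 15 16 17 18 19 20 21 22 23 24 25 26 27
G :  0  0  0  0  0  0  1  1  1  1  1  1  2  2  2  2  2  0  0  0  0  0  0  1  1  1  1  1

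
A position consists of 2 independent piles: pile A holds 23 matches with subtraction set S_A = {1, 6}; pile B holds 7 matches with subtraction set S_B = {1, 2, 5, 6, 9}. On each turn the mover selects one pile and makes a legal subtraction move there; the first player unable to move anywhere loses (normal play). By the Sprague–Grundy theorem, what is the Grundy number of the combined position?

Pile A, S = {1, 6}:
G(0) = 0
G(1) = mex{0} = 1
G(2) = mex{1} = 0
G(3) = mex{0} = 1
G(4) = mex{1} = 0
G(5) = mex{0} = 1
G(6) = mex{1,0} = 2
G(7) = mex{2,1} = 0
G(8) = mex{0,0} = 1
G(9) = mex{1,1} = 0
G(10) = mex{0,0} = 1
G(11) = mex{1,1} = 0
G(12) = mex{0,2} = 1
G(13) = mex{1,0} = 2
G(14) = mex{2,1} = 0
G(15) = mex{0,0} = 1
G(16) = mex{1,1} = 0
G(17) = mex{0,0} = 1
G(18) = mex{1,1} = 0
G(19) = mex{0,2} = 1
G(20) = mex{1,0} = 2
G(21) = mex{2,1} = 0
G(22) = mex{0,0} = 1
G(23) = mex{1,1} = 0
G_A(23) = 0.
Pile B, S = {1, 2, 5, 6, 9}:
G(0) = 0
G(1) = mex{0} = 1
G(2) = mex{1,0} = 2
G(3) = mex{2,1} = 0
G(4) = mex{0,2} = 1
G(5) = mex{1,0,0} = 2
G(6) = mex{2,1,1,0} = 3
G(7) = mex{3,2,2,1} = 0
G_B(7) = 0.
Combined Grundy value = 0 ⊕ 0 = 0.

0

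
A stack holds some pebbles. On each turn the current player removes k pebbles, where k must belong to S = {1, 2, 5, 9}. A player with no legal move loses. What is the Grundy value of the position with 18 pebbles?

n :  0  1  2  3  4  5  6  7  8  9 10 11 12 13 14 15 16 17 18
G :  0  1  2  0  1  2  0  1  2  3  0  1  2  0  1  2  0  1  2

2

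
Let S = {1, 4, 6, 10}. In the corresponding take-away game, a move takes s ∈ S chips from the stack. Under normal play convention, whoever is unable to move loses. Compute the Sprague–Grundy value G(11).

2

G(0) = 0
G(1) = mex{0} = 1
G(2) = mex{1} = 0
G(3) = mex{0} = 1
G(4) = mex{1,0} = 2
G(5) = mex{2,1} = 0
G(6) = mex{0,0,0} = 1
G(7) = mex{1,1,1} = 0
G(8) = mex{0,2,0} = 1
G(9) = mex{1,0,1} = 2
G(10) = mex{2,1,2,0} = 3
G(11) = mex{3,0,0,1} = 2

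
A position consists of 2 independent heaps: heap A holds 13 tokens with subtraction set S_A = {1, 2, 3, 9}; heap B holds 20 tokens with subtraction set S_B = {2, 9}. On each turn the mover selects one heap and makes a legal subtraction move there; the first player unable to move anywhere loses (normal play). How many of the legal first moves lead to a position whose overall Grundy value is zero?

Heap A, S = {1, 2, 3, 9}:
n :  0  1  2  3  4  5  6  7  8  9 10 11 12 13
G :  0  1  2  3  0  1  2  3  0  1  2  3  0  1
G_A(13) = 1.
Heap B, S = {2, 9}:
n :  0  1  2  3  4  5  6  7  8  9 10 11 12 13 14 15 16 17 18 19 20
G :  0  0  1  1  0  0  1  1  0  2  1  0  0  1  1  0  0  1  1  0  2
G_B(20) = 2.
Combined Grundy value = 1 ⊕ 2 = 3.
A winning move leaves total XOR = 0, i.e. changes one component's Grundy value g to g ⊕ X where X is the current total.
Heap A: need g' = 1⊕3 = 2. Options: 13−1→G=0, 13−2→G=3, 13−3→G=2, 13−9→G=0. Hits: 1.
Heap B: need g' = 2⊕3 = 1. Options: 20−2→G=1, 20−9→G=0. Hits: 1.

2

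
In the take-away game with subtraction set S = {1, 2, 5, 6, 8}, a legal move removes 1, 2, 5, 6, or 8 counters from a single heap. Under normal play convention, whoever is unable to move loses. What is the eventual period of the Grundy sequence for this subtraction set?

G(0) = 0
G(1) = mex{0} = 1
G(2) = mex{1,0} = 2
G(3) = mex{2,1} = 0
G(4) = mex{0,2} = 1
G(5) = mex{1,0,0} = 2
G(6) = mex{2,1,1,0} = 3
G(7) = mex{3,2,2,1} = 0
G(8) = mex{0,3,0,2,0} = 1
G(9) = mex{1,0,1,0,1} = 2
G(10) = mex{2,1,2,1,2} = 0
G(11) = mex{0,2,3,2,0} = 1
G(12) = mex{1,0,0,3,1} = 2
G(13) = mex{2,1,1,0,2} = 3
G(14) = mex{3,2,2,1,3} = 0
G(15) = mex{0,3,0,2,0} = 1
G(16) = mex{1,0,1,0,1} = 2
G(n+7) = G(n) holds for n = 0,…,7 (a full window of length max(S) = 8), so the sequence is purely periodic with period 7.

7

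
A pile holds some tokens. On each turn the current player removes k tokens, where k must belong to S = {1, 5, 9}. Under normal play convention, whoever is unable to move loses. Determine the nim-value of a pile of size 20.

0

n :  0  1  2  3  4  5  6  7  8  9 10 11 12 13 14 15 16 17 18 19 20
G :  0  1  0  1  0  1  0  1  0  1  0  1  0  1  0  1  0  1  0  1  0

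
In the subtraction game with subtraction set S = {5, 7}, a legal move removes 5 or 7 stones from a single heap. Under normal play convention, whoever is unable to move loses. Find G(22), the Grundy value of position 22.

2

G(0) = 0
G(1) = mex{} = 0
G(2) = mex{} = 0
G(3) = mex{} = 0
G(4) = mex{} = 0
G(5) = mex{0} = 1
G(6) = mex{0} = 1
G(7) = mex{0,0} = 1
G(8) = mex{0,0} = 1
G(9) = mex{0,0} = 1
G(10) = mex{1,0} = 2
G(11) = mex{1,0} = 2
G(12) = mex{1,1} = 0
G(13) = mex{1,1} = 0
G(14) = mex{1,1} = 0
G(15) = mex{2,1} = 0
G(16) = mex{2,1} = 0
G(17) = mex{0,2} = 1
G(18) = mex{0,2} = 1
G(19) = mex{0,0} = 1
G(20) = mex{0,0} = 1
G(21) = mex{0,0} = 1
G(22) = mex{1,0} = 2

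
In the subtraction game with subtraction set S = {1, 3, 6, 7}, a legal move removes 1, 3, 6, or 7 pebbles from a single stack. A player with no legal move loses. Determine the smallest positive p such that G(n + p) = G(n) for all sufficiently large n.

G(0) = 0
G(1) = mex{0} = 1
G(2) = mex{1} = 0
G(3) = mex{0,0} = 1
G(4) = mex{1,1} = 0
G(5) = mex{0,0} = 1
G(6) = mex{1,1,0} = 2
G(7) = mex{2,0,1,0} = 3
G(8) = mex{3,1,0,1} = 2
G(9) = mex{2,2,1,0} = 3
G(10) = mex{3,3,0,1} = 2
G(11) = mex{2,2,1,0} = 3
G(12) = mex{3,3,2,1} = 0
G(13) = mex{0,2,3,2} = 1
G(14) = mex{1,3,2,3} = 0
G(15) = mex{0,0,3,2} = 1
G(16) = mex{1,1,2,3} = 0
G(17) = mex{0,0,3,2} = 1
G(18) = mex{1,1,0,3} = 2
G(19) = mex{2,0,1,0} = 3
G(20) = mex{3,1,0,1} = 2
G(21) = mex{2,2,1,0} = 3
G(22) = mex{3,3,0,1} = 2
G(23) = mex{2,2,1,0} = 3
G(24) = mex{3,3,2,1} = 0
G(25) = mex{0,2,3,2} = 1
G(n+12) = G(n) holds for n = 0,…,6 (a full window of length max(S) = 7), so the sequence is purely periodic with period 12.

12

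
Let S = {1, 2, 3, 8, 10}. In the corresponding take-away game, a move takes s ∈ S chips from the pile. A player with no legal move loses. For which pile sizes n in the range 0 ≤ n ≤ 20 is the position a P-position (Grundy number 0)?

G(0) = 0
G(1) = mex{0} = 1
G(2) = mex{1,0} = 2
G(3) = mex{2,1,0} = 3
G(4) = mex{3,2,1} = 0
G(5) = mex{0,3,2} = 1
G(6) = mex{1,0,3} = 2
G(7) = mex{2,1,0} = 3
G(8) = mex{3,2,1,0} = 4
G(9) = mex{4,3,2,1} = 0
G(10) = mex{0,4,3,2,0} = 1
G(11) = mex{1,0,4,3,1} = 2
G(12) = mex{2,1,0,0,2} = 3
G(13) = mex{3,2,1,1,3} = 0
G(14) = mex{0,3,2,2,0} = 1
G(15) = mex{1,0,3,3,1} = 2
G(16) = mex{2,1,0,4,2} = 3
G(17) = mex{3,2,1,0,3} = 4
G(18) = mex{4,3,2,1,4} = 0
G(19) = mex{0,4,3,2,0} = 1
G(20) = mex{1,0,4,3,1} = 2
P-positions are exactly the n with G(n) = 0.

0, 4, 9, 13, 18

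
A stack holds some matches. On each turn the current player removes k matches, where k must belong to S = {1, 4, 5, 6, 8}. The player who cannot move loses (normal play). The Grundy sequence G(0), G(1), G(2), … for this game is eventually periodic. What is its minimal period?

9

G(0) = 0
G(1) = mex{0} = 1
G(2) = mex{1} = 0
G(3) = mex{0} = 1
G(4) = mex{1,0} = 2
G(5) = mex{2,1,0} = 3
G(6) = mex{3,0,1,0} = 2
G(7) = mex{2,1,0,1} = 3
G(8) = mex{3,2,1,0,0} = 4
G(9) = mex{4,3,2,1,1} = 0
G(10) = mex{0,2,3,2,0} = 1
G(11) = mex{1,3,2,3,1} = 0
G(12) = mex{0,4,3,2,2} = 1
G(13) = mex{1,0,4,3,3} = 2
G(14) = mex{2,1,0,4,2} = 3
G(15) = mex{3,0,1,0,3} = 2
G(16) = mex{2,1,0,1,4} = 3
G(17) = mex{3,2,1,0,0} = 4
G(18) = mex{4,3,2,1,1} = 0
G(19) = mex{0,2,3,2,0} = 1
G(n+9) = G(n) holds for n = 0,…,7 (a full window of length max(S) = 8), so the sequence is purely periodic with period 9.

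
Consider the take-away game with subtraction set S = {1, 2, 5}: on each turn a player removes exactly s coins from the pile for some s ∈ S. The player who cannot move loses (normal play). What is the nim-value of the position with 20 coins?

2

G(0) = 0
G(1) = mex{0} = 1
G(2) = mex{1,0} = 2
G(3) = mex{2,1} = 0
G(4) = mex{0,2} = 1
G(5) = mex{1,0,0} = 2
G(6) = mex{2,1,1} = 0
G(7) = mex{0,2,2} = 1
G(8) = mex{1,0,0} = 2
G(9) = mex{2,1,1} = 0
G(10) = mex{0,2,2} = 1
G(11) = mex{1,0,0} = 2
G(12) = mex{2,1,1} = 0
G(13) = mex{0,2,2} = 1
G(14) = mex{1,0,0} = 2
G(15) = mex{2,1,1} = 0
G(16) = mex{0,2,2} = 1
G(17) = mex{1,0,0} = 2
G(18) = mex{2,1,1} = 0
G(19) = mex{0,2,2} = 1
G(20) = mex{1,0,0} = 2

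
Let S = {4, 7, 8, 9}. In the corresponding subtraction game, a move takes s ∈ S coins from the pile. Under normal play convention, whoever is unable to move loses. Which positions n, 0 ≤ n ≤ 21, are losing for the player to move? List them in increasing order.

0, 1, 2, 3, 13, 14, 15, 16

G(0) = 0
G(1) = mex{} = 0
G(2) = mex{} = 0
G(3) = mex{} = 0
G(4) = mex{0} = 1
G(5) = mex{0} = 1
G(6) = mex{0} = 1
G(7) = mex{0,0} = 1
G(8) = mex{1,0,0} = 2
G(9) = mex{1,0,0,0} = 2
G(10) = mex{1,0,0,0} = 2
G(11) = mex{1,1,0,0} = 2
G(12) = mex{2,1,1,0} = 3
G(13) = mex{2,1,1,1} = 0
G(14) = mex{2,1,1,1} = 0
G(15) = mex{2,2,1,1} = 0
G(16) = mex{3,2,2,1} = 0
G(17) = mex{0,2,2,2} = 1
G(18) = mex{0,2,2,2} = 1
G(19) = mex{0,3,2,2} = 1
G(20) = mex{0,0,3,2} = 1
G(21) = mex{1,0,0,3} = 2
P-positions are exactly the n with G(n) = 0.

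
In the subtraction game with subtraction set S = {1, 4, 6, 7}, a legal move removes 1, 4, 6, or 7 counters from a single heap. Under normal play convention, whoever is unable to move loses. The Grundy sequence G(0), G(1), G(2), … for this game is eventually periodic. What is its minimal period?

n :  0  1  2  3  4  5  6  7  8  9 10 11 12 13 14 15 16 17 18 19 20 21 22 23 24 25 26 27
G :  0  1  0  1  2  0  1  2  3  2  0  1  2  0  1  0  1  2  0  1  2  3  2  0  1  2  0  1
G(n+13) = G(n) holds for n = 0,…,6 (a full window of length max(S) = 7), so the sequence is purely periodic with period 13.

13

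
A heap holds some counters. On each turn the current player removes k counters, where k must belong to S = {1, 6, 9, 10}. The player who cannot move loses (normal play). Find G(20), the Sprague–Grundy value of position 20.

0

G(0) = 0
G(1) = mex{0} = 1
G(2) = mex{1} = 0
G(3) = mex{0} = 1
G(4) = mex{1} = 0
G(5) = mex{0} = 1
G(6) = mex{1,0} = 2
G(7) = mex{2,1} = 0
G(8) = mex{0,0} = 1
G(9) = mex{1,1,0} = 2
G(10) = mex{2,0,1,0} = 3
G(11) = mex{3,1,0,1} = 2
G(12) = mex{2,2,1,0} = 3
G(13) = mex{3,0,0,1} = 2
G(14) = mex{2,1,1,0} = 3
G(15) = mex{3,2,2,1} = 0
G(16) = mex{0,3,0,2} = 1
G(17) = mex{1,2,1,0} = 3
G(18) = mex{3,3,2,1} = 0
G(19) = mex{0,2,3,2} = 1
G(20) = mex{1,3,2,3} = 0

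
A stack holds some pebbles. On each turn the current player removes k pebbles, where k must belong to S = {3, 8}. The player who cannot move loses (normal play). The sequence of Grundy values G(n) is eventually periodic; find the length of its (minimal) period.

11

n :  0  1  2  3  4  5  6  7  8  9 10 11 12 13 14 15 16 17 18 19 20 21 22 23
G :  0  0  0  1  1  1  0  0  2  1  1  0  0  0  1  1  1  0  0  2  1  1  0  0
G(n+11) = G(n) holds for n = 0,…,7 (a full window of length max(S) = 8), so the sequence is purely periodic with period 11.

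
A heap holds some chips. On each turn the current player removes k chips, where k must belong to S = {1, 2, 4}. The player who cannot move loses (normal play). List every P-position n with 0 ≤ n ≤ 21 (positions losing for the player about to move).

0, 3, 6, 9, 12, 15, 18, 21

n :  0  1  2  3  4  5  6  7  8  9 10 11 12 13 14 15 16 17 18 19 20 21
G :  0  1  2  0  1  2  0  1  2  0  1  2  0  1  2  0  1  2  0  1  2  0
P-positions are exactly the n with G(n) = 0.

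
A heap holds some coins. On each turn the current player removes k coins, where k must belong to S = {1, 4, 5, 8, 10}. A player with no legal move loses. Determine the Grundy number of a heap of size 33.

G(0) = 0
G(1) = mex{0} = 1
G(2) = mex{1} = 0
G(3) = mex{0} = 1
G(4) = mex{1,0} = 2
G(5) = mex{2,1,0} = 3
G(6) = mex{3,0,1} = 2
G(7) = mex{2,1,0} = 3
G(8) = mex{3,2,1,0} = 4
G(9) = mex{4,3,2,1} = 0
G(10) = mex{0,2,3,0,0} = 1
G(11) = mex{1,3,2,1,1} = 0
G(12) = mex{0,4,3,2,0} = 1
G(13) = mex{1,0,4,3,1} = 2
G(14) = mex{2,1,0,2,2} = 3
G(15) = mex{3,0,1,3,3} = 2
G(16) = mex{2,1,0,4,2} = 3
G(17) = mex{3,2,1,0,3} = 4
G(18) = mex{4,3,2,1,4} = 0
G(19) = mex{0,2,3,0,0} = 1
G(20) = mex{1,3,2,1,1} = 0
G(21) = mex{0,4,3,2,0} = 1
G(22) = mex{1,0,4,3,1} = 2
G(23) = mex{2,1,0,2,2} = 3
G(24) = mex{3,0,1,3,3} = 2
G(25) = mex{2,1,0,4,2} = 3
G(26) = mex{3,2,1,0,3} = 4
G(27) = mex{4,3,2,1,4} = 0
G(28) = mex{0,2,3,0,0} = 1
G(29) = mex{1,3,2,1,1} = 0
G(30) = mex{0,4,3,2,0} = 1
G(31) = mex{1,0,4,3,1} = 2
G(32) = mex{2,1,0,2,2} = 3
G(33) = mex{3,0,1,3,3} = 2

2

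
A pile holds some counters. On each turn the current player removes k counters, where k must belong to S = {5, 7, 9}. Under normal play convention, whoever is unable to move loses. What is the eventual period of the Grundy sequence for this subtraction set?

G(0) = 0
G(1) = mex{} = 0
G(2) = mex{} = 0
G(3) = mex{} = 0
G(4) = mex{} = 0
G(5) = mex{0} = 1
G(6) = mex{0} = 1
G(7) = mex{0,0} = 1
G(8) = mex{0,0} = 1
G(9) = mex{0,0,0} = 1
G(10) = mex{1,0,0} = 2
G(11) = mex{1,0,0} = 2
G(12) = mex{1,1,0} = 2
G(13) = mex{1,1,0} = 2
G(14) = mex{1,1,1} = 0
G(15) = mex{2,1,1} = 0
G(16) = mex{2,1,1} = 0
G(17) = mex{2,2,1} = 0
G(18) = mex{2,2,1} = 0
G(19) = mex{0,2,2} = 1
G(20) = mex{0,2,2} = 1
G(21) = mex{0,0,2} = 1
G(22) = mex{0,0,2} = 1
G(23) = mex{0,0,0} = 1
G(24) = mex{1,0,0} = 2
G(25) = mex{1,0,0} = 2
G(26) = mex{1,1,0} = 2
G(27) = mex{1,1,0} = 2
G(28) = mex{1,1,1} = 0
G(29) = mex{2,1,1} = 0
G(n+14) = G(n) holds for n = 0,…,8 (a full window of length max(S) = 9), so the sequence is purely periodic with period 14.

14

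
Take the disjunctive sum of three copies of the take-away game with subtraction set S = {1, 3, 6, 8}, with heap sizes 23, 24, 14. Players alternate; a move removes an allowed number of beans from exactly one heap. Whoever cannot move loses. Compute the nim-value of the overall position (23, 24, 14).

All heaps use S = {1, 3, 6, 8}:
n :  0  1  2  3  4  5  6  7  8  9 10 11 12 13 14 15 16 17 18 19 20 21 22 23 24
G :  0  1  0  1  0  1  2  3  2  0  1  0  1  0  1  2  3  2  0  1  0  1  0  1  2
Heap A: G(23) = 1.
Heap B: G(24) = 2.
Heap C: G(14) = 1.
Combined Grundy value = 1 ⊕ 2 ⊕ 1 = 2.

2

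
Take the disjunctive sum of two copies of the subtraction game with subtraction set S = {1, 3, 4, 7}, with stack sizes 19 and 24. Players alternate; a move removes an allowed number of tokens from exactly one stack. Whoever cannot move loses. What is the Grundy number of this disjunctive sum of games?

1

All stacks use S = {1, 3, 4, 7}:
n :  0  1  2  3  4  5  6  7  8  9 10 11 12 13 14 15 16 17 18 19 20 21 22 23 24
G :  0  1  0  1  2  3  2  3  0  1  0  1  2  3  2  3  0  1  0  1  2  3  2  3  0
Stack A: G(19) = 1.
Stack B: G(24) = 0.
Combined Grundy value = 1 ⊕ 0 = 1.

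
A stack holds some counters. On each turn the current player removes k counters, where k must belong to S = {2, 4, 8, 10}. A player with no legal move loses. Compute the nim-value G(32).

1

G(0) = 0
G(1) = mex{} = 0
G(2) = mex{0} = 1
G(3) = mex{0} = 1
G(4) = mex{1,0} = 2
G(5) = mex{1,0} = 2
G(6) = mex{2,1} = 0
G(7) = mex{2,1} = 0
G(8) = mex{0,2,0} = 1
G(9) = mex{0,2,0} = 1
G(10) = mex{1,0,1,0} = 2
G(11) = mex{1,0,1,0} = 2
G(12) = mex{2,1,2,1} = 0
G(13) = mex{2,1,2,1} = 0
G(14) = mex{0,2,0,2} = 1
G(15) = mex{0,2,0,2} = 1
G(16) = mex{1,0,1,0} = 2
G(17) = mex{1,0,1,0} = 2
G(18) = mex{2,1,2,1} = 0
G(19) = mex{2,1,2,1} = 0
G(20) = mex{0,2,0,2} = 1
G(21) = mex{0,2,0,2} = 1
G(22) = mex{1,0,1,0} = 2
G(23) = mex{1,0,1,0} = 2
G(24) = mex{2,1,2,1} = 0
G(25) = mex{2,1,2,1} = 0
G(26) = mex{0,2,0,2} = 1
G(27) = mex{0,2,0,2} = 1
G(28) = mex{1,0,1,0} = 2
G(29) = mex{1,0,1,0} = 2
G(30) = mex{2,1,2,1} = 0
G(31) = mex{2,1,2,1} = 0
G(32) = mex{0,2,0,2} = 1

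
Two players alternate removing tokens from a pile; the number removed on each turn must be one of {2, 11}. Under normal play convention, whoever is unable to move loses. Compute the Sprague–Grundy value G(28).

n :  0  1  2  3  4  5  6  7  8  9 10 11 12 13 14 15 16 17 18 19 20 21 22 23 24 25 26 27 28
G :  0  0  1  1  0  0  1  1  0  0  1  1  2  0  0  1  1  0  0  1  1  0  0  1  1  2  0  0  1

1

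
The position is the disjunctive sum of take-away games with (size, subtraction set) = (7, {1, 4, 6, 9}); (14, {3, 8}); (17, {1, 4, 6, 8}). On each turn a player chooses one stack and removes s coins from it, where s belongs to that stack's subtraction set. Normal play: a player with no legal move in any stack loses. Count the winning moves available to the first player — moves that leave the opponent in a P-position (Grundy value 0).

6

Stack A, S = {1, 4, 6, 9}:
n : 0 1 2 3 4 5 6 7
G : 0 1 0 1 2 0 1 0
G_A(7) = 0.
Stack B, S = {3, 8}:
G(0) = 0
G(1) = mex{} = 0
G(2) = mex{} = 0
G(3) = mex{0} = 1
G(4) = mex{0} = 1
G(5) = mex{0} = 1
G(6) = mex{1} = 0
G(7) = mex{1} = 0
G(8) = mex{1,0} = 2
G(9) = mex{0,0} = 1
G(10) = mex{0,0} = 1
G(11) = mex{2,1} = 0
G(12) = mex{1,1} = 0
G(13) = mex{1,1} = 0
G(14) = mex{0,0} = 1
G_B(14) = 1.
Stack C, S = {1, 4, 6, 8}:
n :  0  1  2  3  4  5  6  7  8  9 10 11 12 13 14 15 16 17
G :  0  1  0  1  2  0  1  0  1  2  3  2  0  1  0  1  2  0
G_C(17) = 0.
Combined Grundy value = 0 ⊕ 1 ⊕ 0 = 1.
A winning move leaves total XOR = 0, i.e. changes one component's Grundy value g to g ⊕ X where X is the current total.
Stack A: need g' = 0⊕1 = 1. Options: 7−1→G=1, 7−4→G=1, 7−6→G=1. Hits: 3.
Stack B: need g' = 1⊕1 = 0. Options: 14−3→G=0, 14−8→G=0. Hits: 2.
Stack C: need g' = 0⊕1 = 1. Options: 17−1→G=2, 17−4→G=1, 17−6→G=2, 17−8→G=2. Hits: 1.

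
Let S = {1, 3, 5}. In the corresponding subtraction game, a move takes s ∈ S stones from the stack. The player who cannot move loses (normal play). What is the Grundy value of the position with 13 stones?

n :  0  1  2  3  4  5  6  7  8  9 10 11 12 13
G :  0  1  0  1  0  1  0  1  0  1  0  1  0  1

1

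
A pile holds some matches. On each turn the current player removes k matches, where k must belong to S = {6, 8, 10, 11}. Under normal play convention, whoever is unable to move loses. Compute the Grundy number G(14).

n :  0  1  2  3  4  5  6  7  8  9 10 11 12 13 14
G :  0  0  0  0  0  0  1  1  1  1  1  1  2  2  2

2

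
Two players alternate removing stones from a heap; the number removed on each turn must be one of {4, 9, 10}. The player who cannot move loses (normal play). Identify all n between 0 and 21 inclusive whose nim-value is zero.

0, 1, 2, 3, 8, 14, 15, 16, 21

G(0) = 0
G(1) = mex{} = 0
G(2) = mex{} = 0
G(3) = mex{} = 0
G(4) = mex{0} = 1
G(5) = mex{0} = 1
G(6) = mex{0} = 1
G(7) = mex{0} = 1
G(8) = mex{1} = 0
G(9) = mex{1,0} = 2
G(10) = mex{1,0,0} = 2
G(11) = mex{1,0,0} = 2
G(12) = mex{0,0,0} = 1
G(13) = mex{2,1,0} = 3
G(14) = mex{2,1,1} = 0
G(15) = mex{2,1,1} = 0
G(16) = mex{1,1,1} = 0
G(17) = mex{3,0,1} = 2
G(18) = mex{0,2,0} = 1
G(19) = mex{0,2,2} = 1
G(20) = mex{0,2,2} = 1
G(21) = mex{2,1,2} = 0
P-positions are exactly the n with G(n) = 0.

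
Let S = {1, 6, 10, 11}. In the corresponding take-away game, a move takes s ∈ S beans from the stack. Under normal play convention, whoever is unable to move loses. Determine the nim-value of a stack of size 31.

1

n :  0  1  2  3  4  5  6  7  8  9 10 11 12 13 14 15 16 17 18 19 20 21 22 23 24 25 26 27 28 29 30 31
G :  0  1  0  1  0  1  2  0  1  0  1  2  3  2  3  2  0  1  2  3  2  0  1  0  1  0  1  2  0  1  0  1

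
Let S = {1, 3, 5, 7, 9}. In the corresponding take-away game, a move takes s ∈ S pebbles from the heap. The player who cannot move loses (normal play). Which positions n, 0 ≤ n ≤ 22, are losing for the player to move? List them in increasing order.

0, 2, 4, 6, 8, 10, 12, 14, 16, 18, 20, 22

G(0) = 0
G(1) = mex{0} = 1
G(2) = mex{1} = 0
G(3) = mex{0,0} = 1
G(4) = mex{1,1} = 0
G(5) = mex{0,0,0} = 1
G(6) = mex{1,1,1} = 0
G(7) = mex{0,0,0,0} = 1
G(8) = mex{1,1,1,1} = 0
G(9) = mex{0,0,0,0,0} = 1
G(10) = mex{1,1,1,1,1} = 0
G(11) = mex{0,0,0,0,0} = 1
G(12) = mex{1,1,1,1,1} = 0
G(13) = mex{0,0,0,0,0} = 1
G(14) = mex{1,1,1,1,1} = 0
G(15) = mex{0,0,0,0,0} = 1
G(16) = mex{1,1,1,1,1} = 0
G(17) = mex{0,0,0,0,0} = 1
G(18) = mex{1,1,1,1,1} = 0
G(19) = mex{0,0,0,0,0} = 1
G(20) = mex{1,1,1,1,1} = 0
G(21) = mex{0,0,0,0,0} = 1
G(22) = mex{1,1,1,1,1} = 0
P-positions are exactly the n with G(n) = 0.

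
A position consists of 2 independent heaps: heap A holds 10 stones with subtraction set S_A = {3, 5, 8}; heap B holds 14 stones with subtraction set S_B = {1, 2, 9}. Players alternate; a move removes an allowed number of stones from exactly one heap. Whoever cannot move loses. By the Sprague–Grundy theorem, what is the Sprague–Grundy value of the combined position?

Heap A, S = {3, 5, 8}:
G(0) = 0
G(1) = mex{} = 0
G(2) = mex{} = 0
G(3) = mex{0} = 1
G(4) = mex{0} = 1
G(5) = mex{0,0} = 1
G(6) = mex{1,0} = 2
G(7) = mex{1,0} = 2
G(8) = mex{1,1,0} = 2
G(9) = mex{2,1,0} = 3
G(10) = mex{2,1,0} = 3
G_A(10) = 3.
Heap B, S = {1, 2, 9}:
G(0) = 0
G(1) = mex{0} = 1
G(2) = mex{1,0} = 2
G(3) = mex{2,1} = 0
G(4) = mex{0,2} = 1
G(5) = mex{1,0} = 2
G(6) = mex{2,1} = 0
G(7) = mex{0,2} = 1
G(8) = mex{1,0} = 2
G(9) = mex{2,1,0} = 3
G(10) = mex{3,2,1} = 0
G(11) = mex{0,3,2} = 1
G(12) = mex{1,0,0} = 2
G(13) = mex{2,1,1} = 0
G(14) = mex{0,2,2} = 1
G_B(14) = 1.
Combined Grundy value = 3 ⊕ 1 = 2.

2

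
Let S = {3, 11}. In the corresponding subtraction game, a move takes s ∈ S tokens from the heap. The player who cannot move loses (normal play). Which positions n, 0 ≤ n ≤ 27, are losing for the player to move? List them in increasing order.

0, 1, 2, 6, 7, 8, 14, 15, 16, 20, 21, 22

G(0) = 0
G(1) = mex{} = 0
G(2) = mex{} = 0
G(3) = mex{0} = 1
G(4) = mex{0} = 1
G(5) = mex{0} = 1
G(6) = mex{1} = 0
G(7) = mex{1} = 0
G(8) = mex{1} = 0
G(9) = mex{0} = 1
G(10) = mex{0} = 1
G(11) = mex{0,0} = 1
G(12) = mex{1,0} = 2
G(13) = mex{1,0} = 2
G(14) = mex{1,1} = 0
G(15) = mex{2,1} = 0
G(16) = mex{2,1} = 0
G(17) = mex{0,0} = 1
G(18) = mex{0,0} = 1
G(19) = mex{0,0} = 1
G(20) = mex{1,1} = 0
G(21) = mex{1,1} = 0
G(22) = mex{1,1} = 0
G(23) = mex{0,2} = 1
G(24) = mex{0,2} = 1
G(25) = mex{0,0} = 1
G(26) = mex{1,0} = 2
G(27) = mex{1,0} = 2
P-positions are exactly the n with G(n) = 0.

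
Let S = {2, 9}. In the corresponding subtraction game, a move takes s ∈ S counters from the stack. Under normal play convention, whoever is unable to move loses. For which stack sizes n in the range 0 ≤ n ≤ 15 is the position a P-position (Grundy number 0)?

G(0) = 0
G(1) = mex{} = 0
G(2) = mex{0} = 1
G(3) = mex{0} = 1
G(4) = mex{1} = 0
G(5) = mex{1} = 0
G(6) = mex{0} = 1
G(7) = mex{0} = 1
G(8) = mex{1} = 0
G(9) = mex{1,0} = 2
G(10) = mex{0,0} = 1
G(11) = mex{2,1} = 0
G(12) = mex{1,1} = 0
G(13) = mex{0,0} = 1
G(14) = mex{0,0} = 1
G(15) = mex{1,1} = 0
P-positions are exactly the n with G(n) = 0.

0, 1, 4, 5, 8, 11, 12, 15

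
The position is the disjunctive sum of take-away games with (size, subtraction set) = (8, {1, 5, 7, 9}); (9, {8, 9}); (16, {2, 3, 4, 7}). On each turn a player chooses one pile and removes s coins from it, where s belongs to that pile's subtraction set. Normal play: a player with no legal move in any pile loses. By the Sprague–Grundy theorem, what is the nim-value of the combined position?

Pile A, S = {1, 5, 7, 9}:
n : 0 1 2 3 4 5 6 7 8
G : 0 1 0 1 0 1 0 1 0
G_A(8) = 0.
Pile B, S = {8, 9}:
n : 0 1 2 3 4 5 6 7 8 9
G : 0 0 0 0 0 0 0 0 1 1
G_B(9) = 1.
Pile C, S = {2, 3, 4, 7}:
G(0) = 0
G(1) = mex{} = 0
G(2) = mex{0} = 1
G(3) = mex{0,0} = 1
G(4) = mex{1,0,0} = 2
G(5) = mex{1,1,0} = 2
G(6) = mex{2,1,1} = 0
G(7) = mex{2,2,1,0} = 3
G(8) = mex{0,2,2,0} = 1
G(9) = mex{3,0,2,1} = 4
G(10) = mex{1,3,0,1} = 2
G(11) = mex{4,1,3,2} = 0
G(12) = mex{2,4,1,2} = 0
G(13) = mex{0,2,4,0} = 1
G(14) = mex{0,0,2,3} = 1
G(15) = mex{1,0,0,1} = 2
G(16) = mex{1,1,0,4} = 2
G_C(16) = 2.
Combined Grundy value = 0 ⊕ 1 ⊕ 2 = 3.

3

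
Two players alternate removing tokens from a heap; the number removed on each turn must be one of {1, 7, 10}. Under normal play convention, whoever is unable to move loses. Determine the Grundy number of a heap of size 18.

1

G(0) = 0
G(1) = mex{0} = 1
G(2) = mex{1} = 0
G(3) = mex{0} = 1
G(4) = mex{1} = 0
G(5) = mex{0} = 1
G(6) = mex{1} = 0
G(7) = mex{0,0} = 1
G(8) = mex{1,1} = 0
G(9) = mex{0,0} = 1
G(10) = mex{1,1,0} = 2
G(11) = mex{2,0,1} = 3
G(12) = mex{3,1,0} = 2
G(13) = mex{2,0,1} = 3
G(14) = mex{3,1,0} = 2
G(15) = mex{2,0,1} = 3
G(16) = mex{3,1,0} = 2
G(17) = mex{2,2,1} = 0
G(18) = mex{0,3,0} = 1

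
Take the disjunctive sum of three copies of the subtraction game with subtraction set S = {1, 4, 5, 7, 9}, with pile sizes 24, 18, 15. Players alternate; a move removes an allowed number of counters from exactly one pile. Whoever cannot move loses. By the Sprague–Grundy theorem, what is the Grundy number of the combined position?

All piles use S = {1, 4, 5, 7, 9}:
n :  0  1  2  3  4  5  6  7  8  9 10 11 12 13 14 15 16 17 18 19 20 21 22 23 24
G :  0  1  0  1  2  3  2  3  0  1  0  1  2  3  2  3  0  1  0  1  2  3  2  3  0
Pile A: G(24) = 0.
Pile B: G(18) = 0.
Pile C: G(15) = 3.
Combined Grundy value = 0 ⊕ 0 ⊕ 3 = 3.

3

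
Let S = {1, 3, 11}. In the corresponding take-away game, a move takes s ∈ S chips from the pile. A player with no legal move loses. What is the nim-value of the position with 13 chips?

1

G(0) = 0
G(1) = mex{0} = 1
G(2) = mex{1} = 0
G(3) = mex{0,0} = 1
G(4) = mex{1,1} = 0
G(5) = mex{0,0} = 1
G(6) = mex{1,1} = 0
G(7) = mex{0,0} = 1
G(8) = mex{1,1} = 0
G(9) = mex{0,0} = 1
G(10) = mex{1,1} = 0
G(11) = mex{0,0,0} = 1
G(12) = mex{1,1,1} = 0
G(13) = mex{0,0,0} = 1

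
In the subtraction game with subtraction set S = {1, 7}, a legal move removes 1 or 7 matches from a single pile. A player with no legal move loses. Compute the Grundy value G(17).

G(0) = 0
G(1) = mex{0} = 1
G(2) = mex{1} = 0
G(3) = mex{0} = 1
G(4) = mex{1} = 0
G(5) = mex{0} = 1
G(6) = mex{1} = 0
G(7) = mex{0,0} = 1
G(8) = mex{1,1} = 0
G(9) = mex{0,0} = 1
G(10) = mex{1,1} = 0
G(11) = mex{0,0} = 1
G(12) = mex{1,1} = 0
G(13) = mex{0,0} = 1
G(14) = mex{1,1} = 0
G(15) = mex{0,0} = 1
G(16) = mex{1,1} = 0
G(17) = mex{0,0} = 1

1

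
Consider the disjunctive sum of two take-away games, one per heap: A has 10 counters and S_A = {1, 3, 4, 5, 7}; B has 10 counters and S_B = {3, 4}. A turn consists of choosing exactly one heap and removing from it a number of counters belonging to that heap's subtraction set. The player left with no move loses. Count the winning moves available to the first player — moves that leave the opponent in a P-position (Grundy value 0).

3

Heap A, S = {1, 3, 4, 5, 7}:
n :  0  1  2  3  4  5  6  7  8  9 10
G :  0  1  0  1  2  3  2  3  0  1  0
G_A(10) = 0.
Heap B, S = {3, 4}:
n :  0  1  2  3  4  5  6  7  8  9 10
G :  0  0  0  1  1  1  2  0  0  0  1
G_B(10) = 1.
Combined Grundy value = 0 ⊕ 1 = 1.
A winning move leaves total XOR = 0, i.e. changes one component's Grundy value g to g ⊕ X where X is the current total.
Heap A: need g' = 0⊕1 = 1. Options: 10−1→G=1, 10−3→G=3, 10−4→G=2, 10−5→G=3, 10−7→G=1. Hits: 2.
Heap B: need g' = 1⊕1 = 0. Options: 10−3→G=0, 10−4→G=2. Hits: 1.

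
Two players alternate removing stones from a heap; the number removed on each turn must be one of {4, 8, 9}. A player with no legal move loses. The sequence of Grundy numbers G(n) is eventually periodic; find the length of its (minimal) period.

G(0) = 0
G(1) = mex{} = 0
G(2) = mex{} = 0
G(3) = mex{} = 0
G(4) = mex{0} = 1
G(5) = mex{0} = 1
G(6) = mex{0} = 1
G(7) = mex{0} = 1
G(8) = mex{1,0} = 2
G(9) = mex{1,0,0} = 2
G(10) = mex{1,0,0} = 2
G(11) = mex{1,0,0} = 2
G(12) = mex{2,1,0} = 3
G(13) = mex{2,1,1} = 0
G(14) = mex{2,1,1} = 0
G(15) = mex{2,1,1} = 0
G(16) = mex{3,2,1} = 0
G(17) = mex{0,2,2} = 1
G(18) = mex{0,2,2} = 1
G(19) = mex{0,2,2} = 1
G(20) = mex{0,3,2} = 1
G(21) = mex{1,0,3} = 2
G(22) = mex{1,0,0} = 2
G(23) = mex{1,0,0} = 2
G(24) = mex{1,0,0} = 2
G(25) = mex{2,1,0} = 3
G(26) = mex{2,1,1} = 0
G(27) = mex{2,1,1} = 0
G(n+13) = G(n) holds for n = 0,…,8 (a full window of length max(S) = 9), so the sequence is purely periodic with period 13.

13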